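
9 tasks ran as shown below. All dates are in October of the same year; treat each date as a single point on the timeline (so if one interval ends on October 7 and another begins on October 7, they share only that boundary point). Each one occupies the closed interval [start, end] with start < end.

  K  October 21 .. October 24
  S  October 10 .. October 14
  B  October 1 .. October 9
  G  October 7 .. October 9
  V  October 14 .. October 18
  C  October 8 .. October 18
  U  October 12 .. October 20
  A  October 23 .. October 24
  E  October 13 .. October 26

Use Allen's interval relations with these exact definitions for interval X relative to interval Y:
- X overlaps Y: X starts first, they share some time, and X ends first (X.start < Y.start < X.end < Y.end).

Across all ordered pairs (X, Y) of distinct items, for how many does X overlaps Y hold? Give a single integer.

Checking all 72 ordered pairs for relation 'overlaps'; matching pairs in alphabetical order:
(B, C): B overlaps C ✓
(C, E): C overlaps E ✓
(C, U): C overlaps U ✓
(G, C): G overlaps C ✓
(S, E): S overlaps E ✓
(S, U): S overlaps U ✓
(U, E): U overlaps E ✓
Count: 7.

7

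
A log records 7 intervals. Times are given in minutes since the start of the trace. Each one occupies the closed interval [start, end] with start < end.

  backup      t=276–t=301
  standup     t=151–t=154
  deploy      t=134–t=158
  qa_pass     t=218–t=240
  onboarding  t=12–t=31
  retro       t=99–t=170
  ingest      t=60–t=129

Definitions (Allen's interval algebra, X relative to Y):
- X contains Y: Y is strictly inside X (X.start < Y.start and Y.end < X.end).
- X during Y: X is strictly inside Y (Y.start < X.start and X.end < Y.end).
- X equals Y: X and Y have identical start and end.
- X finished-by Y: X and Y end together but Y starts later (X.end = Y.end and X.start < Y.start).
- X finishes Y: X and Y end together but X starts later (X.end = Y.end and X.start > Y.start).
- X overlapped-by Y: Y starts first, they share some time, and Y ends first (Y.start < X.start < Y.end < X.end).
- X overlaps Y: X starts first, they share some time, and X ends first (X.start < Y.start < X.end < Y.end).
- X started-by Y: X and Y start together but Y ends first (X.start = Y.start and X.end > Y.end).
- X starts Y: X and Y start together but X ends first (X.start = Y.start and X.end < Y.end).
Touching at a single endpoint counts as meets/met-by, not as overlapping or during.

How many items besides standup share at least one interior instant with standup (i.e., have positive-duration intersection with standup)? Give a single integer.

2

Target standup = [t=151, t=154].
backup [t=276, t=301] → after → no.
deploy [t=134, t=158] → contains → counts.
ingest [t=60, t=129] → before → no.
onboarding [t=12, t=31] → before → no.
qa_pass [t=218, t=240] → after → no.
retro [t=99, t=170] → contains → counts.
Total: 2.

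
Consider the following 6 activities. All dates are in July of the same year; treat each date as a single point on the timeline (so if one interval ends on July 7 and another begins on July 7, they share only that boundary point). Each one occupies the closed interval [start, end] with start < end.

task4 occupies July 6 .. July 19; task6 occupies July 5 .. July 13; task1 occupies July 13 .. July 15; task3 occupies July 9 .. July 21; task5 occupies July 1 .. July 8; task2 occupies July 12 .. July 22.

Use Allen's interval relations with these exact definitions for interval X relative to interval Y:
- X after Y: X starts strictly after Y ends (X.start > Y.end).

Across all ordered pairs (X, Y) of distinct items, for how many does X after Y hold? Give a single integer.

3

Checking all 30 ordered pairs for relation 'after'; matching pairs in alphabetical order:
(task1, task5): task1 after task5 ✓
(task2, task5): task2 after task5 ✓
(task3, task5): task3 after task5 ✓
Count: 3.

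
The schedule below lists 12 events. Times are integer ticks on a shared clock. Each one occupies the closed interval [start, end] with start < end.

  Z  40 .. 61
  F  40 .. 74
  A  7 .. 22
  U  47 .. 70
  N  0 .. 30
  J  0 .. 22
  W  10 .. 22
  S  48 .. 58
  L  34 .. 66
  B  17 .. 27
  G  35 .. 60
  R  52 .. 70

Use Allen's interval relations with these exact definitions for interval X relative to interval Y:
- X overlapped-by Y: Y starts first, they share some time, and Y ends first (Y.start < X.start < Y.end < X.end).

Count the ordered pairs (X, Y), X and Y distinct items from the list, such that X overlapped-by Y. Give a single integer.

13

Checking all 132 ordered pairs for relation 'overlapped-by'; matching pairs in alphabetical order:
(B, A): B overlapped-by A ✓
(B, J): B overlapped-by J ✓
(B, W): B overlapped-by W ✓
(F, G): F overlapped-by G ✓
(F, L): F overlapped-by L ✓
(R, G): R overlapped-by G ✓
(R, L): R overlapped-by L ✓
(R, S): R overlapped-by S ✓
(R, Z): R overlapped-by Z ✓
(U, G): U overlapped-by G ✓
(U, L): U overlapped-by L ✓
(U, Z): U overlapped-by Z ✓
(Z, G): Z overlapped-by G ✓
Count: 13.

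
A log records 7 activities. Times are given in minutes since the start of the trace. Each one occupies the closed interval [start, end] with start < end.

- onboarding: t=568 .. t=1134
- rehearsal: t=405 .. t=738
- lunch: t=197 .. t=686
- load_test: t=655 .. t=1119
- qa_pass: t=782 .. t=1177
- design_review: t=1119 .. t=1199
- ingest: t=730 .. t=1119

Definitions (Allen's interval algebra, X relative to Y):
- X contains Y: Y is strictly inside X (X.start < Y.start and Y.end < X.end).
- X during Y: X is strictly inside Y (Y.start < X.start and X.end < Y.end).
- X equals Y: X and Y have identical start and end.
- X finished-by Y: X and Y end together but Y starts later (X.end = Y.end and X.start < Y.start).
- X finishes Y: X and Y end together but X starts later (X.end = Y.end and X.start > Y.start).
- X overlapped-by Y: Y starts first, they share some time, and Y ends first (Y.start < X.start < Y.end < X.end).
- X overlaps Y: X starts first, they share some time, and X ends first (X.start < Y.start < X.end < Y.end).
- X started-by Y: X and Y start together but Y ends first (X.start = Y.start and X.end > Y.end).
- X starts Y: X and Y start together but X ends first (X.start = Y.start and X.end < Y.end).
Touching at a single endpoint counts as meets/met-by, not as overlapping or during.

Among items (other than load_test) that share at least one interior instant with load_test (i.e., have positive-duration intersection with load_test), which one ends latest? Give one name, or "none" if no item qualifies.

Target load_test = [t=655, t=1119].
design_review [t=1119, t=1199] → met-by → excluded.
ingest [t=730, t=1119] → finishes → candidate.
lunch [t=197, t=686] → overlaps → candidate.
onboarding [t=568, t=1134] → contains → candidate.
qa_pass [t=782, t=1177] → overlapped-by → candidate.
rehearsal [t=405, t=738] → overlaps → candidate.
Among candidates, latest end is t=1177 → qa_pass.

qa_pass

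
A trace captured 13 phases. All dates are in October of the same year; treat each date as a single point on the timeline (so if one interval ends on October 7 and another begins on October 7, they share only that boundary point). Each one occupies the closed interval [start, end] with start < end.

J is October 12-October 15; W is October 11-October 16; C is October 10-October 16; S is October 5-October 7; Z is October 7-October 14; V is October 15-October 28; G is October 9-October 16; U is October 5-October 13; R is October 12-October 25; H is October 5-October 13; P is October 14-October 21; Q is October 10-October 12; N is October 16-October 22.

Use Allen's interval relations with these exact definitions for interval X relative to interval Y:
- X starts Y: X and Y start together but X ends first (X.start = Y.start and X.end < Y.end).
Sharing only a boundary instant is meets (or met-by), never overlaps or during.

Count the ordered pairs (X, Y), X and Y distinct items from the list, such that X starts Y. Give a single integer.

4

Checking all 156 ordered pairs for relation 'starts'; matching pairs in alphabetical order:
(J, R): J starts R ✓
(Q, C): Q starts C ✓
(S, H): S starts H ✓
(S, U): S starts U ✓
Count: 4.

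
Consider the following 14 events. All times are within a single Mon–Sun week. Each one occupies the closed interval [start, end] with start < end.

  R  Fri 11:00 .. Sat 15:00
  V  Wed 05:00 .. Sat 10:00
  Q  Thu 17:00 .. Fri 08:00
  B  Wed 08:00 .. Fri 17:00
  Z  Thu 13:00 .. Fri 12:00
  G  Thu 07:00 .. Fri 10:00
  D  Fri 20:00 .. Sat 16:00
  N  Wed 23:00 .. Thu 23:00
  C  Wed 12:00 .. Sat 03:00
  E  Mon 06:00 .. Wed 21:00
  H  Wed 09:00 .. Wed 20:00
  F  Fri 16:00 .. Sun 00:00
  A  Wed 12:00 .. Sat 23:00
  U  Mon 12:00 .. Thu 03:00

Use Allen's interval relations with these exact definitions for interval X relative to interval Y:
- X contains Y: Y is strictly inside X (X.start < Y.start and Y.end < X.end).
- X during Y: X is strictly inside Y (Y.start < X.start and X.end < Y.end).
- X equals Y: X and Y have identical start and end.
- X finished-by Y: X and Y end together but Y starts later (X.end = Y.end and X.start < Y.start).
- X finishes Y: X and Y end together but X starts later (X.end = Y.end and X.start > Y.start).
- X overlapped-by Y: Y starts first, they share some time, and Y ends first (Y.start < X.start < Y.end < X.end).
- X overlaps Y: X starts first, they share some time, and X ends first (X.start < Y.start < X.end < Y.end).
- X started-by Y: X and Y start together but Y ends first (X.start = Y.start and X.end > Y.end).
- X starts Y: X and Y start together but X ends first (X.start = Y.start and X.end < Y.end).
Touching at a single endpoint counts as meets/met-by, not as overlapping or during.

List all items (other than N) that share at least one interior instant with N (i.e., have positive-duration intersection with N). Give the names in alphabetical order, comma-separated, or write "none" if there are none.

A, B, C, G, Q, U, V, Z

Target N = [Wed 23:00, Thu 23:00].
A [Wed 12:00, Sat 23:00] → contains → yes.
B [Wed 08:00, Fri 17:00] → contains → yes.
C [Wed 12:00, Sat 03:00] → contains → yes.
D [Fri 20:00, Sat 16:00] → after → no.
E [Mon 06:00, Wed 21:00] → before → no.
F [Fri 16:00, Sun 00:00] → after → no.
G [Thu 07:00, Fri 10:00] → overlapped-by → yes.
H [Wed 09:00, Wed 20:00] → before → no.
Q [Thu 17:00, Fri 08:00] → overlapped-by → yes.
R [Fri 11:00, Sat 15:00] → after → no.
U [Mon 12:00, Thu 03:00] → overlaps → yes.
V [Wed 05:00, Sat 10:00] → contains → yes.
Z [Thu 13:00, Fri 12:00] → overlapped-by → yes.
Result: A, B, C, G, Q, U, V, Z.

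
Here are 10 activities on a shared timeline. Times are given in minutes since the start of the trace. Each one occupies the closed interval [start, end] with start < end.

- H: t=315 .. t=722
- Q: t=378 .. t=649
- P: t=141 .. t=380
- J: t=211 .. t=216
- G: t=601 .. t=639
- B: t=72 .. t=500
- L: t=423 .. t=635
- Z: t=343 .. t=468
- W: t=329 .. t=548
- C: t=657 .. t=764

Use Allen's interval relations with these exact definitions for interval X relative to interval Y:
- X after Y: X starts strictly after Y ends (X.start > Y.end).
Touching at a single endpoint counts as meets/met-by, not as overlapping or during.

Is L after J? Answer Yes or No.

Yes

L = [t=423, t=635], J = [t=211, t=216].
Actual relation of L to J: after.
Asked whether 'after' holds → Yes.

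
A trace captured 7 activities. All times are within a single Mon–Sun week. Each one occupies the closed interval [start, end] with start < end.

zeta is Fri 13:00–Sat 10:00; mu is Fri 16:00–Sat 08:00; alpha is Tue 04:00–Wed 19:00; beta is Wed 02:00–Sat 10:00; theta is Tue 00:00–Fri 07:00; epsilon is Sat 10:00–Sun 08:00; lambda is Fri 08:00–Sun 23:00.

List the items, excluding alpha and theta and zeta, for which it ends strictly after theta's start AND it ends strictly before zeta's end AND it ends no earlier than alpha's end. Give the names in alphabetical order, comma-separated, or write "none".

Conditions: its end is strictly after theta's start (X.end > Tue 00:00) AND its end is strictly before zeta's end (X.end < Sat 10:00) AND its end is no earlier than alpha's end (X.end >= Wed 19:00).
beta: end Sat 10:00 > Tue 00:00? ✓; end Sat 10:00 < Sat 10:00? ✗; end Sat 10:00 >= Wed 19:00? ✓ → no.
epsilon: end Sun 08:00 > Tue 00:00? ✓; end Sun 08:00 < Sat 10:00? ✗; end Sun 08:00 >= Wed 19:00? ✓ → no.
lambda: end Sun 23:00 > Tue 00:00? ✓; end Sun 23:00 < Sat 10:00? ✗; end Sun 23:00 >= Wed 19:00? ✓ → no.
mu: end Sat 08:00 > Tue 00:00? ✓; end Sat 08:00 < Sat 10:00? ✓; end Sat 08:00 >= Wed 19:00? ✓ → yes.
Result: mu.

mu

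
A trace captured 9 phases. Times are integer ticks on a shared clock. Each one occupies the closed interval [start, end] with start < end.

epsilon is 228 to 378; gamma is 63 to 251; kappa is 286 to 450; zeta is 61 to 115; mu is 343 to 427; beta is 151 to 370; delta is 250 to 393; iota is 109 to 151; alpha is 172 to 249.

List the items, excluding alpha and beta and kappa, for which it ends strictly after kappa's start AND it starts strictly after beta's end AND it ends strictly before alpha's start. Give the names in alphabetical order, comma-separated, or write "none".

Conditions: its end is strictly after kappa's start (X.end > 286) AND its start is strictly after beta's end (X.start > 370) AND its end is strictly before alpha's start (X.end < 172).
delta: end 393 > 286? ✓; start 250 > 370? ✗; end 393 < 172? ✗ → no.
epsilon: end 378 > 286? ✓; start 228 > 370? ✗; end 378 < 172? ✗ → no.
gamma: end 251 > 286? ✗; start 63 > 370? ✗; end 251 < 172? ✗ → no.
iota: end 151 > 286? ✗; start 109 > 370? ✗; end 151 < 172? ✓ → no.
mu: end 427 > 286? ✓; start 343 > 370? ✗; end 427 < 172? ✗ → no.
zeta: end 115 > 286? ✗; start 61 > 370? ✗; end 115 < 172? ✓ → no.
Result: none.

none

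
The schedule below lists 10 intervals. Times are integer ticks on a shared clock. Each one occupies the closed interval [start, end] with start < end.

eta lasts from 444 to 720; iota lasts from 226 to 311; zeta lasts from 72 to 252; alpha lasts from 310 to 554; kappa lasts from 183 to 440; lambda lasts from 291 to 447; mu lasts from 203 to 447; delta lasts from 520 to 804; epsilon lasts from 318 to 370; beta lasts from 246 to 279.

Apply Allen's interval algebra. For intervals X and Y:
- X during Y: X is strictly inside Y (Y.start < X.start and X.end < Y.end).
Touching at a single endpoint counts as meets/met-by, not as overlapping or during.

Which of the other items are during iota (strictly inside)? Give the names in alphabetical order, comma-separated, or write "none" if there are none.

Target iota = [226, 311].
alpha [310, 554] → overlapped-by → no.
beta [246, 279] → during → yes.
delta [520, 804] → after → no.
epsilon [318, 370] → after → no.
eta [444, 720] → after → no.
kappa [183, 440] → contains → no.
lambda [291, 447] → overlapped-by → no.
mu [203, 447] → contains → no.
zeta [72, 252] → overlaps → no.
Result: beta.

beta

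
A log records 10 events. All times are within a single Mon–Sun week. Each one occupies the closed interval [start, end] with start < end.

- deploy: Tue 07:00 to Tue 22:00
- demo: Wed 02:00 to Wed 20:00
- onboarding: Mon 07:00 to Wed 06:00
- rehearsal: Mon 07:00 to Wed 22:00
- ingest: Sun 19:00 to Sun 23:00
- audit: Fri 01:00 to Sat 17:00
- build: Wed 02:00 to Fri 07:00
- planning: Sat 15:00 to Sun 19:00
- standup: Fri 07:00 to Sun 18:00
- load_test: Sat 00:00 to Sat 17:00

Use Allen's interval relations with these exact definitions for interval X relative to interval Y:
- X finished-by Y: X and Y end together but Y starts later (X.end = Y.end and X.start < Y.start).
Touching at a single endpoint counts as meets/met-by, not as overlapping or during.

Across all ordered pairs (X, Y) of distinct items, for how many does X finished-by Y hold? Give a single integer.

Checking all 90 ordered pairs for relation 'finished-by'; matching pairs in alphabetical order:
(audit, load_test): audit finished-by load_test ✓
Count: 1.

1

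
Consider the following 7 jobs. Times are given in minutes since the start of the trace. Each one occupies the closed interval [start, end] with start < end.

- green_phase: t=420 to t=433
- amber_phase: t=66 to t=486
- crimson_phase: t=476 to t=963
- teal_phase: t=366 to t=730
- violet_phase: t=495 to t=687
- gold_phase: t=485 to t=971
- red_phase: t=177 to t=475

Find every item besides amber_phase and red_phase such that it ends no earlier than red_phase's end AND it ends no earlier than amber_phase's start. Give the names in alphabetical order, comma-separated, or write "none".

Conditions: its end is no earlier than red_phase's end (X.end >= t=475) AND its end is no earlier than amber_phase's start (X.end >= t=66).
crimson_phase: end t=963 >= t=475? ✓; end t=963 >= t=66? ✓ → yes.
gold_phase: end t=971 >= t=475? ✓; end t=971 >= t=66? ✓ → yes.
green_phase: end t=433 >= t=475? ✗; end t=433 >= t=66? ✓ → no.
teal_phase: end t=730 >= t=475? ✓; end t=730 >= t=66? ✓ → yes.
violet_phase: end t=687 >= t=475? ✓; end t=687 >= t=66? ✓ → yes.
Result: crimson_phase, gold_phase, teal_phase, violet_phase.

crimson_phase, gold_phase, teal_phase, violet_phase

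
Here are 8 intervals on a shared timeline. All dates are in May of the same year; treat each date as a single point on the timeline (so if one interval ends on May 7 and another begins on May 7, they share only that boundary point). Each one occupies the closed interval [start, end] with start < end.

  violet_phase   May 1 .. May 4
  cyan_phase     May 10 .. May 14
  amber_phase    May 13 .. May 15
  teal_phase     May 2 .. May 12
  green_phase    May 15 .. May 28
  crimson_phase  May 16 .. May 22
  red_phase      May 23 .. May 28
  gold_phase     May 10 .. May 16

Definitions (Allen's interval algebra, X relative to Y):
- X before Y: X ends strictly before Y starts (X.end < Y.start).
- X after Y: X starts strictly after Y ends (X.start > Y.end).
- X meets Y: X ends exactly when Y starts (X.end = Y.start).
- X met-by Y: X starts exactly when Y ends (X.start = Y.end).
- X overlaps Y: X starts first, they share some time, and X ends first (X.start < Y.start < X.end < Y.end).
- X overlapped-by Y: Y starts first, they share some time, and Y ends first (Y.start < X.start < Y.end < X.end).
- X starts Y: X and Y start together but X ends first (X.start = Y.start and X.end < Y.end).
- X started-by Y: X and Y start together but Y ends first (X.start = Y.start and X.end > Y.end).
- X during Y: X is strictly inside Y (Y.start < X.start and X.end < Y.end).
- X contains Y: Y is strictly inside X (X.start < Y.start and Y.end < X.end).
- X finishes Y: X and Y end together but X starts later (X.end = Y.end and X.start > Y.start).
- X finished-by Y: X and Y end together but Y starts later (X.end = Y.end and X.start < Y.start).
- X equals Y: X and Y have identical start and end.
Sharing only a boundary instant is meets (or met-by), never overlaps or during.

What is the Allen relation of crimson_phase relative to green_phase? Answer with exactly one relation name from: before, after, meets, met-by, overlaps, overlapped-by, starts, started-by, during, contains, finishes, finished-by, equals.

crimson_phase = [May 16, May 22]; green_phase = [May 15, May 28].
Compare endpoints: crimson_phase.start > green_phase.start, crimson_phase.start < green_phase.end, crimson_phase.end > green_phase.start, crimson_phase.end < green_phase.end.
That pattern is 'during'.

during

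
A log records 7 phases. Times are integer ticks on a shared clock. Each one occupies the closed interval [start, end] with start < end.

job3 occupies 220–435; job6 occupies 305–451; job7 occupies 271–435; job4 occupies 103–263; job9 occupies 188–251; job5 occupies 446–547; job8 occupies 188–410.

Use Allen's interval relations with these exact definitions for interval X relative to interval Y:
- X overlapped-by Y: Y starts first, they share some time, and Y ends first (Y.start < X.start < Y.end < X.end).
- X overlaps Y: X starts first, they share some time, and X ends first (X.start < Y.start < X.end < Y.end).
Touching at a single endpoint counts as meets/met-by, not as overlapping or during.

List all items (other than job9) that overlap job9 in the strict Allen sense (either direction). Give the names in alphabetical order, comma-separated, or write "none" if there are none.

job3

Target job9 = [188, 251].
job3 [220, 435] → overlapped-by → yes.
job4 [103, 263] → contains → no.
job5 [446, 547] → after → no.
job6 [305, 451] → after → no.
job7 [271, 435] → after → no.
job8 [188, 410] → started-by → no.
Result: job3.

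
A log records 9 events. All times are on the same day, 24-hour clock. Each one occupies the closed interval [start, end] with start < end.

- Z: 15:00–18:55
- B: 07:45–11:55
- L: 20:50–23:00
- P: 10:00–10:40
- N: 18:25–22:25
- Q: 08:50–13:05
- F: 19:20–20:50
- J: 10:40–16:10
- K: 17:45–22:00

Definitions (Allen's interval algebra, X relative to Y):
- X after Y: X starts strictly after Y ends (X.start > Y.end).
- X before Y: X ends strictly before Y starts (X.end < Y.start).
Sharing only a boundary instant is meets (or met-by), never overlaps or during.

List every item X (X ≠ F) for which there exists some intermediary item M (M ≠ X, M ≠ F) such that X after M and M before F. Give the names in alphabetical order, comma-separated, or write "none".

K, L, N, Z

Target F = [19:20, 20:50].
Intermediaries M with M before F: B, J, P, Q, Z.
Via B — items with X after B: K, L, N, Z.
Via J — items with X after J: K, L, N.
Via P — items with X after P: K, L, N, Z.
Via Q — items with X after Q: K, L, N, Z.
Via Z — items with X after Z: L.
Union: K, L, N, Z.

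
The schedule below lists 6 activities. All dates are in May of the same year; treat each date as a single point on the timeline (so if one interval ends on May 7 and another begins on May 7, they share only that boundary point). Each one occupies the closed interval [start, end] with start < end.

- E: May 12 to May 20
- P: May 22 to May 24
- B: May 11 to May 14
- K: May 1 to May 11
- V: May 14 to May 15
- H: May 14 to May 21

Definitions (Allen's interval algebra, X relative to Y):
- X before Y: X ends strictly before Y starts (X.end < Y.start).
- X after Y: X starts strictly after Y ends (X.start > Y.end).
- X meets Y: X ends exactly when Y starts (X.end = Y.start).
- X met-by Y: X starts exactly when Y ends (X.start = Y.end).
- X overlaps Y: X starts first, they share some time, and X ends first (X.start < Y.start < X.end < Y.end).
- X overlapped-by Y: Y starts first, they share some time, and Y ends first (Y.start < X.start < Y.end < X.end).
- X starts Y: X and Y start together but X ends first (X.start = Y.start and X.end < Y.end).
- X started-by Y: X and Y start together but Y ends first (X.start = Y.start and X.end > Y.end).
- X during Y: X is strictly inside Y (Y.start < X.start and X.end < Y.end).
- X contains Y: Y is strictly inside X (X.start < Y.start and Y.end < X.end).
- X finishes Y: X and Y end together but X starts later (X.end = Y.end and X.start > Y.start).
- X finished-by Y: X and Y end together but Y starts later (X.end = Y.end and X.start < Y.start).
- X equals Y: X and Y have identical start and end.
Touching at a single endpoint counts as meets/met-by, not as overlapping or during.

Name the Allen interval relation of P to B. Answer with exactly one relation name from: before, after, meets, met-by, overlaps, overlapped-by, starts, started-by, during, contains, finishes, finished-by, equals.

after

P = [May 22, May 24]; B = [May 11, May 14].
Compare endpoints: P.start > B.start, P.start > B.end, P.end > B.start, P.end > B.end.
That pattern is 'after'.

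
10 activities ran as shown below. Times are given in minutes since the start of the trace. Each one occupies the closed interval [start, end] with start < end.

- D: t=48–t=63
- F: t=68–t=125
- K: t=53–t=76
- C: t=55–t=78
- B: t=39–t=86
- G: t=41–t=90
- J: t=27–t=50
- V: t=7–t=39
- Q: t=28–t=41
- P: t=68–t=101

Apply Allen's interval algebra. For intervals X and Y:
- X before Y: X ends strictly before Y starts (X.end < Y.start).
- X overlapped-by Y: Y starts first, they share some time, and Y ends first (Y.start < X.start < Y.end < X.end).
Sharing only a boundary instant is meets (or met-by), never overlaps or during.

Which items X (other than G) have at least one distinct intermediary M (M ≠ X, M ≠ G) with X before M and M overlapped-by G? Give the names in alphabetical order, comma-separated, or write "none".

D, J, Q, V

Target G = [t=41, t=90].
Intermediaries M with M overlapped-by G: F, P.
Via F — items with X before F: D, J, Q, V.
Via P — items with X before P: D, J, Q, V.
Union: D, J, Q, V.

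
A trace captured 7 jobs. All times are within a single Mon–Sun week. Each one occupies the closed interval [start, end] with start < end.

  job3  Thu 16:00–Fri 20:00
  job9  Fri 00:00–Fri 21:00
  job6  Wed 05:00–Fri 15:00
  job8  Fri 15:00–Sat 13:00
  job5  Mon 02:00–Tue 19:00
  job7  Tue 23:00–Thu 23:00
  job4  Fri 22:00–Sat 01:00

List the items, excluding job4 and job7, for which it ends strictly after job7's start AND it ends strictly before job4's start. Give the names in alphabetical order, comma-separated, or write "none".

job3, job6, job9

Conditions: its end is strictly after job7's start (X.end > Tue 23:00) AND its end is strictly before job4's start (X.end < Fri 22:00).
job3: end Fri 20:00 > Tue 23:00? ✓; end Fri 20:00 < Fri 22:00? ✓ → yes.
job5: end Tue 19:00 > Tue 23:00? ✗; end Tue 19:00 < Fri 22:00? ✓ → no.
job6: end Fri 15:00 > Tue 23:00? ✓; end Fri 15:00 < Fri 22:00? ✓ → yes.
job8: end Sat 13:00 > Tue 23:00? ✓; end Sat 13:00 < Fri 22:00? ✗ → no.
job9: end Fri 21:00 > Tue 23:00? ✓; end Fri 21:00 < Fri 22:00? ✓ → yes.
Result: job3, job6, job9.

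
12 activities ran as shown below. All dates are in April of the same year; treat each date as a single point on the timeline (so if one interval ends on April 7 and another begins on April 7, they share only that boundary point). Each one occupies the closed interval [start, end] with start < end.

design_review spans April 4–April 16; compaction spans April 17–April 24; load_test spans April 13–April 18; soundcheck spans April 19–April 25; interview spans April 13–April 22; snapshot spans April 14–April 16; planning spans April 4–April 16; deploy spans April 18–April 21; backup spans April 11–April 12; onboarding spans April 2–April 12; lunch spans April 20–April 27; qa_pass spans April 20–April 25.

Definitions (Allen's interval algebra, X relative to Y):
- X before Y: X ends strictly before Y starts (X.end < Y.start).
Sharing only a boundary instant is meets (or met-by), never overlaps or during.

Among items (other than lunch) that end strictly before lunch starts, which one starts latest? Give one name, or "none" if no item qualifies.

Target lunch = [April 20, April 27].
backup [April 11, April 12] → before → candidate.
compaction [April 17, April 24] → overlaps → excluded.
deploy [April 18, April 21] → overlaps → excluded.
design_review [April 4, April 16] → before → candidate.
interview [April 13, April 22] → overlaps → excluded.
load_test [April 13, April 18] → before → candidate.
onboarding [April 2, April 12] → before → candidate.
planning [April 4, April 16] → before → candidate.
qa_pass [April 20, April 25] → starts → excluded.
snapshot [April 14, April 16] → before → candidate.
soundcheck [April 19, April 25] → overlaps → excluded.
Among candidates, latest start is April 14 → snapshot.

snapshot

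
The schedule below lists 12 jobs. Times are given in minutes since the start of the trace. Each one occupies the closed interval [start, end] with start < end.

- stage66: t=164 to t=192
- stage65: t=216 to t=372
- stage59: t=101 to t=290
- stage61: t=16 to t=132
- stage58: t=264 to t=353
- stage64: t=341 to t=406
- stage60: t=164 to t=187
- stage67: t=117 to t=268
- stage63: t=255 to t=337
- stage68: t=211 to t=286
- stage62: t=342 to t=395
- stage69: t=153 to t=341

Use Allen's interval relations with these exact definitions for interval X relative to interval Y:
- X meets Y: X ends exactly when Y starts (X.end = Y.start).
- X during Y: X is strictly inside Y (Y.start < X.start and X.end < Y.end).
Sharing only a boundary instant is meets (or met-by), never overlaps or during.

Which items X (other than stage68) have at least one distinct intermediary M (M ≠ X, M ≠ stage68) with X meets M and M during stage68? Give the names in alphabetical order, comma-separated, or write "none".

Target stage68 = [t=211, t=286].
Intermediaries M with M during stage68: none.
Union: none.

none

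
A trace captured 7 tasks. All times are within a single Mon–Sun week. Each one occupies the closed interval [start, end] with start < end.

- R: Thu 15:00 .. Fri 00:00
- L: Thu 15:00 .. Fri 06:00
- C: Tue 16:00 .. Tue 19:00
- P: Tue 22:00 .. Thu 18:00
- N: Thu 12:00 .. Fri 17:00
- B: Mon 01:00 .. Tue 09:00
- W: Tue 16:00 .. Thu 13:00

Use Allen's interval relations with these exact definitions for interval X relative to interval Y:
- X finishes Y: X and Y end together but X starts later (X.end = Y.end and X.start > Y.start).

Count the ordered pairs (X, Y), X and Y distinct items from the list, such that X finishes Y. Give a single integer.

Checking all 42 ordered pairs for relation 'finishes'; matching pairs in alphabetical order:
No pair satisfies it.
Count: 0.

0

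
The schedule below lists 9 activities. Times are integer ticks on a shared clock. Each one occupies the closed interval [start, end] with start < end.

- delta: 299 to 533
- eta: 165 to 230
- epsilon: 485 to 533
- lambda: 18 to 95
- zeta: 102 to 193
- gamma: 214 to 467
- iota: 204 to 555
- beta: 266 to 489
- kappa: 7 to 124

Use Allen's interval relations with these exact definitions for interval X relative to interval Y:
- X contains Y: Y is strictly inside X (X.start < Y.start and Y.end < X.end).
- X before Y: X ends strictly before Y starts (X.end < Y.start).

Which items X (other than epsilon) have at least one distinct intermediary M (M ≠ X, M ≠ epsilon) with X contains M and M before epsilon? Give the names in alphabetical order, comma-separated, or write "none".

iota, kappa

Target epsilon = [485, 533].
Intermediaries M with M before epsilon: eta, gamma, kappa, lambda, zeta.
Via eta — items with X contains eta: none.
Via gamma — items with X contains gamma: iota.
Via kappa — items with X contains kappa: none.
Via lambda — items with X contains lambda: kappa.
Via zeta — items with X contains zeta: none.
Union: iota, kappa.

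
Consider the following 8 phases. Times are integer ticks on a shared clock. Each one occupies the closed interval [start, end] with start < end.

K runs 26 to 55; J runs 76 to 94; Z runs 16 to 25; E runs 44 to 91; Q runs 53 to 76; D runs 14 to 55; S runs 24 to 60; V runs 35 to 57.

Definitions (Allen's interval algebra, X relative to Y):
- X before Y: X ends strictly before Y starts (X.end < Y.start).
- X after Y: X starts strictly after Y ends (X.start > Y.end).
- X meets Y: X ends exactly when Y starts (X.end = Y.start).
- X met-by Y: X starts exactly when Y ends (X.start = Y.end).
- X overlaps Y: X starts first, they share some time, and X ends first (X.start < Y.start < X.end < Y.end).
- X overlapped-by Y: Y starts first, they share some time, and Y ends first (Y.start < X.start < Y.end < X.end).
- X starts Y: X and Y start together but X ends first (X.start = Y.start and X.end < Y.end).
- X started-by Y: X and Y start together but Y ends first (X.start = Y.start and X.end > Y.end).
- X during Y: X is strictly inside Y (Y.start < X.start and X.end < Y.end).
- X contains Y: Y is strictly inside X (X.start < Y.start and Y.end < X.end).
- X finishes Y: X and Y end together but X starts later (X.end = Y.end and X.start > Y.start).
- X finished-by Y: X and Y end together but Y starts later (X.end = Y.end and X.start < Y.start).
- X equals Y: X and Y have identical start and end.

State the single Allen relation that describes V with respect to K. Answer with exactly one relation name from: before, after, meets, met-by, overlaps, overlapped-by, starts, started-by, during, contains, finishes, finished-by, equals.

V = [35, 57]; K = [26, 55].
Compare endpoints: V.start > K.start, V.start < K.end, V.end > K.start, V.end > K.end.
That pattern is 'overlapped-by'.

overlapped-by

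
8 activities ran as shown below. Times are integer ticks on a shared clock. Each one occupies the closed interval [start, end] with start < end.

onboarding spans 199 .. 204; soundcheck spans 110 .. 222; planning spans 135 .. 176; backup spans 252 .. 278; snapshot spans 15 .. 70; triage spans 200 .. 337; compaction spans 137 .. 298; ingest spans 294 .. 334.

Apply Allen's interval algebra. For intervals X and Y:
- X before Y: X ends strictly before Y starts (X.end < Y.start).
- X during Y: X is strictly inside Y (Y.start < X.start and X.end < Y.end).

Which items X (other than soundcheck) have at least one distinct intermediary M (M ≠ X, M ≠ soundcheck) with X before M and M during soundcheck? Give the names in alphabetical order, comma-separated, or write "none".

planning, snapshot

Target soundcheck = [110, 222].
Intermediaries M with M during soundcheck: onboarding, planning.
Via onboarding — items with X before onboarding: planning, snapshot.
Via planning — items with X before planning: snapshot.
Union: planning, snapshot.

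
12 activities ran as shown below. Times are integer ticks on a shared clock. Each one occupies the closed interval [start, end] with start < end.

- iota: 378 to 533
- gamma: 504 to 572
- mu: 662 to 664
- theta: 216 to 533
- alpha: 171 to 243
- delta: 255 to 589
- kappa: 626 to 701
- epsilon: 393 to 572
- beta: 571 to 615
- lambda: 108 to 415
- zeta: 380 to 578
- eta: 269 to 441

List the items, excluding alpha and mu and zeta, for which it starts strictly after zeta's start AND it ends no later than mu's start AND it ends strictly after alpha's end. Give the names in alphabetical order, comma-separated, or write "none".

Conditions: its start is strictly after zeta's start (X.start > 380) AND its end is no later than mu's start (X.end <= 662) AND its end is strictly after alpha's end (X.end > 243).
beta: start 571 > 380? ✓; end 615 <= 662? ✓; end 615 > 243? ✓ → yes.
delta: start 255 > 380? ✗; end 589 <= 662? ✓; end 589 > 243? ✓ → no.
epsilon: start 393 > 380? ✓; end 572 <= 662? ✓; end 572 > 243? ✓ → yes.
eta: start 269 > 380? ✗; end 441 <= 662? ✓; end 441 > 243? ✓ → no.
gamma: start 504 > 380? ✓; end 572 <= 662? ✓; end 572 > 243? ✓ → yes.
iota: start 378 > 380? ✗; end 533 <= 662? ✓; end 533 > 243? ✓ → no.
kappa: start 626 > 380? ✓; end 701 <= 662? ✗; end 701 > 243? ✓ → no.
lambda: start 108 > 380? ✗; end 415 <= 662? ✓; end 415 > 243? ✓ → no.
theta: start 216 > 380? ✗; end 533 <= 662? ✓; end 533 > 243? ✓ → no.
Result: beta, epsilon, gamma.

beta, epsilon, gamma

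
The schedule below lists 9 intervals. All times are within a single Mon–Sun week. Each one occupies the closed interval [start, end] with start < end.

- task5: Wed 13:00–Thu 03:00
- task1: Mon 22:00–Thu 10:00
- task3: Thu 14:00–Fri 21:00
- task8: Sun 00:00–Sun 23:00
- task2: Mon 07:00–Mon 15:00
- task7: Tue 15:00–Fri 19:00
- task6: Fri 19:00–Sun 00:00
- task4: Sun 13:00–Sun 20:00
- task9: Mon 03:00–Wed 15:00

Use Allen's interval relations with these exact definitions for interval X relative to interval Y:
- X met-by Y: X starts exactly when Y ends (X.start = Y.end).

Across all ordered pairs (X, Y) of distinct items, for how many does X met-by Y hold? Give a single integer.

Checking all 72 ordered pairs for relation 'met-by'; matching pairs in alphabetical order:
(task6, task7): task6 met-by task7 ✓
(task8, task6): task8 met-by task6 ✓
Count: 2.

2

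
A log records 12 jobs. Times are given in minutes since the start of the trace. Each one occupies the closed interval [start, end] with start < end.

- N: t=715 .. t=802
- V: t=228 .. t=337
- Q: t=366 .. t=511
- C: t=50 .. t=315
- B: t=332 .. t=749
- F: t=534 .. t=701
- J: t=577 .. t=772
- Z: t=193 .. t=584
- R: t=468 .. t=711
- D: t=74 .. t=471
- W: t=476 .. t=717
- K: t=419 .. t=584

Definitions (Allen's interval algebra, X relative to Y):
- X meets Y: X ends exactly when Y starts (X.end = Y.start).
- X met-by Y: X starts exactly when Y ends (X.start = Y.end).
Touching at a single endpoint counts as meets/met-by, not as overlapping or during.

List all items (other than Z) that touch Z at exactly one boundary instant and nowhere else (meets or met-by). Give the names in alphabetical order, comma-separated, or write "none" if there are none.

Target Z = [t=193, t=584].
B [t=332, t=749] → overlapped-by → no.
C [t=50, t=315] → overlaps → no.
D [t=74, t=471] → overlaps → no.
F [t=534, t=701] → overlapped-by → no.
J [t=577, t=772] → overlapped-by → no.
K [t=419, t=584] → finishes → no.
N [t=715, t=802] → after → no.
Q [t=366, t=511] → during → no.
R [t=468, t=711] → overlapped-by → no.
V [t=228, t=337] → during → no.
W [t=476, t=717] → overlapped-by → no.
Result: none.

none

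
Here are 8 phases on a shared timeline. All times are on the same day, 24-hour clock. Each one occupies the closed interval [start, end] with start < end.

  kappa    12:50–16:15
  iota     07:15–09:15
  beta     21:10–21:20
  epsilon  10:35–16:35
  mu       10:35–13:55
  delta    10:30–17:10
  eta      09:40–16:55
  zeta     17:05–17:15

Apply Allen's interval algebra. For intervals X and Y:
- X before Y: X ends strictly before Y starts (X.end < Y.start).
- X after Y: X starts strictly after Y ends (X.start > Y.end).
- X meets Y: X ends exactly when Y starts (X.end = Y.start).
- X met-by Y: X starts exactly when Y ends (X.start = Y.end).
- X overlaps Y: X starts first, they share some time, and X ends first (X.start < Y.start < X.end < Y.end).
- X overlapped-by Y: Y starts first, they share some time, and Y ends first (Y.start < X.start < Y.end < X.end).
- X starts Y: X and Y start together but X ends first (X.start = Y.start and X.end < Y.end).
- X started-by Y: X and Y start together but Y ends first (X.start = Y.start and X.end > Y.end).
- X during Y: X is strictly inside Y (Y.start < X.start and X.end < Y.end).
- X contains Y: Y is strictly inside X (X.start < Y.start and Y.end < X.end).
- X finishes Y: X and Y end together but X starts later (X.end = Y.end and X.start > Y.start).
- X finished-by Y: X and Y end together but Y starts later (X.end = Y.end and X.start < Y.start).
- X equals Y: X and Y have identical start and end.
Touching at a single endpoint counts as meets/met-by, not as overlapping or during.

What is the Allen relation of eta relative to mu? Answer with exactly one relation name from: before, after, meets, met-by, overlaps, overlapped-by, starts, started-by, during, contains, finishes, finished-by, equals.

contains

eta = [09:40, 16:55]; mu = [10:35, 13:55].
Compare endpoints: eta.start < mu.start, eta.start < mu.end, eta.end > mu.start, eta.end > mu.end.
That pattern is 'contains'.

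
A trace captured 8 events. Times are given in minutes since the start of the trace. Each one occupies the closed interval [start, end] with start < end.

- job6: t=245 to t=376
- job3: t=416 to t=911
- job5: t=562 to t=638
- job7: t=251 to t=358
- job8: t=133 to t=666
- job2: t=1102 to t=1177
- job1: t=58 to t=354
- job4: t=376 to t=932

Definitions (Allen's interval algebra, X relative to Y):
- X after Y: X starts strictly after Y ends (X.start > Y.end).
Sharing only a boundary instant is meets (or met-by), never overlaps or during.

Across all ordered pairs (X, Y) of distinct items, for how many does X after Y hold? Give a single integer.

Checking all 56 ordered pairs for relation 'after'; matching pairs in alphabetical order:
(job2, job1): job2 after job1 ✓
(job2, job3): job2 after job3 ✓
(job2, job4): job2 after job4 ✓
(job2, job5): job2 after job5 ✓
(job2, job6): job2 after job6 ✓
(job2, job7): job2 after job7 ✓
(job2, job8): job2 after job8 ✓
(job3, job1): job3 after job1 ✓
(job3, job6): job3 after job6 ✓
(job3, job7): job3 after job7 ✓
(job4, job1): job4 after job1 ✓
(job4, job7): job4 after job7 ✓
(job5, job1): job5 after job1 ✓
(job5, job6): job5 after job6 ✓
(job5, job7): job5 after job7 ✓
Count: 15.

15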